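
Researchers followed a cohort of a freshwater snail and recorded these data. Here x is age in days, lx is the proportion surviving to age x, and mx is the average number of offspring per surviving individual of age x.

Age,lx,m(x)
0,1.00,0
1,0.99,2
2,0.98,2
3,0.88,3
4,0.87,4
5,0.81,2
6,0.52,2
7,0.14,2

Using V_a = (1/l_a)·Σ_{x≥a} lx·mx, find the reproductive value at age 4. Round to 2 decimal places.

7.38

lx·mx for x ≥ 4: 3.48, 1.62, 1.04, 0.28 → sum = 6.42
V_4 = 6.42 / l_4 = 6.42 / 0.87 = 7.37931… → 7.38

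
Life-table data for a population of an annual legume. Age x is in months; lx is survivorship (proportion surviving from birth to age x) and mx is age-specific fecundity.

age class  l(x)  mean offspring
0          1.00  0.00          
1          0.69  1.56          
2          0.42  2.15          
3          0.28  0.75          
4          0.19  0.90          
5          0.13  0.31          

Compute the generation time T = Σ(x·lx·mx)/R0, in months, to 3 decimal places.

lx·mx: 0, 1.0764, 0.903, 0.21, 0.171, 0.0403 → R0 = 2.4007
x·lx·mx: 0, 1.0764, 1.806, 0.63, 0.684, 0.2015 → Σ = 4.3979
T = 4.3979 / 2.4007 = 1.831924… → 1.832

1.832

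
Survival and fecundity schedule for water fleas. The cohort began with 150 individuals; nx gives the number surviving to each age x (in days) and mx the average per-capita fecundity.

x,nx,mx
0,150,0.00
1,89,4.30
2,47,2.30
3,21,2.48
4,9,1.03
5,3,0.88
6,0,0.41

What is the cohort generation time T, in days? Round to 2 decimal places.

lx = nx/n0 = nx/150: 1, 0.59333…, 0.31333…, 0.14, 0.06, 0.02, 0
lx·mx: 0, 2.551333…, 0.720667…, 0.3472, 0.0618, 0.0176, 0 → R0 = 3.6986…
x·lx·mx: 0, 2.551333…, 1.441333…, 1.0416, 0.2472, 0.088, 0 → Σ = 5.369467…
T = 5.369467… / 3.6986… = 1.451757… → 1.45

1.45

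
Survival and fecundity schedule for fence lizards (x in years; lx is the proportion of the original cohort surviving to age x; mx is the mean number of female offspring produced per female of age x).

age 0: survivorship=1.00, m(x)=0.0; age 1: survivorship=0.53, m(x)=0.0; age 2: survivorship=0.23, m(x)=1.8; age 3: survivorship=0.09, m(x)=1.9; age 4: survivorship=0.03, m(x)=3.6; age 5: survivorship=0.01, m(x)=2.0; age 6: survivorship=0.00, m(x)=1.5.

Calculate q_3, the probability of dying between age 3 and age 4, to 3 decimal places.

0.667

q_3 = (l_3 − l_4) / l_3 = (0.09 − 0.03) / 0.09
     = 0.06 / 0.09 = 0.666667… → 0.667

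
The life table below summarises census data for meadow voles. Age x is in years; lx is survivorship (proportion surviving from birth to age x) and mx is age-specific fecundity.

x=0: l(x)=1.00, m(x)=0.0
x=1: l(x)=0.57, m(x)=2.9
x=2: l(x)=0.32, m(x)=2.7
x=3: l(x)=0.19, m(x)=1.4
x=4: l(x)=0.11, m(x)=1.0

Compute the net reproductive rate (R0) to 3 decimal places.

2.893

lx·mx by age: 0, 1.653, 0.864, 0.266, 0.11
R0 = Σ lx·mx = 2.893 → 2.893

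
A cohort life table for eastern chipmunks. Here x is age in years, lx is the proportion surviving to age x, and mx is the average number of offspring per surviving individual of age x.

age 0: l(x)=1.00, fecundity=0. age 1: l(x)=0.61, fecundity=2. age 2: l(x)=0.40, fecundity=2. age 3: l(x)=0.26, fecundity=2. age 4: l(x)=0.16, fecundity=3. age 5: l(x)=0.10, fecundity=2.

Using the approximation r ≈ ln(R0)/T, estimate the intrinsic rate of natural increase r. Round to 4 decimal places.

R0 = Σ lx·mx = 0 + 1.22 + 0.8 + 0.52 + 0.48 + 0.2 = 3.22
Σ x·lx·mx = 7.3; T = 7.3/3.22 = 2.26708…
r ≈ ln(R0)/T = ln(3.22)/2.26708… = 0.515809… → 0.5158

0.5158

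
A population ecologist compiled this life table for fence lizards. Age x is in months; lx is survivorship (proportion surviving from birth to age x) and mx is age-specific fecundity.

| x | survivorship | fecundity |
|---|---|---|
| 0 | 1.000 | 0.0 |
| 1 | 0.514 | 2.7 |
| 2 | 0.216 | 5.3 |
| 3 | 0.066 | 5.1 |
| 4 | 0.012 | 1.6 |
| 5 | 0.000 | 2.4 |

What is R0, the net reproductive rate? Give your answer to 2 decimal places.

2.89

lx·mx by age: 0, 1.3878, 1.1448, 0.3366, 0.0192, 0
R0 = Σ lx·mx = 2.8884 → 2.89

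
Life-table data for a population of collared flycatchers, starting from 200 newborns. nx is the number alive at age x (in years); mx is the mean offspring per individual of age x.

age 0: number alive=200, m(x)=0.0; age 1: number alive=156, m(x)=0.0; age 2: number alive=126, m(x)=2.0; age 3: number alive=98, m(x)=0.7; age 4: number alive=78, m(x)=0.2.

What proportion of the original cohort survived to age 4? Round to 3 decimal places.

l_4 = n_4/n_0 = 78/200 = 0.39 → 0.390

0.390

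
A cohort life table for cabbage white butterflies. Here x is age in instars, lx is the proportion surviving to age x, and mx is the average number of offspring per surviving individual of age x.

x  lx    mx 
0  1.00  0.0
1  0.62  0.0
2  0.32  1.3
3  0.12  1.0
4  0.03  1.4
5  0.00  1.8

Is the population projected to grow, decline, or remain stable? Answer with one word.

declining

R0 = Σ lx·mx = 0 + 0 + 0.416 + 0.12 + 0.042 + 0 = 0.578
R0 < 1, so the population is declining.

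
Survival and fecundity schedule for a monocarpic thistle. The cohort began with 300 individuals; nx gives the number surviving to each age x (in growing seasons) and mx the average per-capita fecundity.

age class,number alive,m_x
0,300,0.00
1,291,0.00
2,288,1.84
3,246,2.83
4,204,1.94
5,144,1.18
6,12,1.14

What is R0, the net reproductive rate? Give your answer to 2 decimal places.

6.02

lx = nx/n0 = nx/300: 1, 0.97, 0.96, 0.82, 0.68, 0.48, 0.04
lx·mx by age: 0, 0, 1.7664, 2.3206, 1.3192, 0.5664, 0.0456
R0 = Σ lx·mx = 6.0182 → 6.02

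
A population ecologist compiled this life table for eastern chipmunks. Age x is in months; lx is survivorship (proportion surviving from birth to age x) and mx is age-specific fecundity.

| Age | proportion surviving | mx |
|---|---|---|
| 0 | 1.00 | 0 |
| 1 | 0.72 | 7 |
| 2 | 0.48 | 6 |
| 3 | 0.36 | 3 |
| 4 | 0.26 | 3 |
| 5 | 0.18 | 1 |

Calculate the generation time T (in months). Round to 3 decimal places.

lx·mx: 0, 5.04, 2.88, 1.08, 0.78, 0.18 → R0 = 9.96
x·lx·mx: 0, 5.04, 5.76, 3.24, 3.12, 0.9 → Σ = 18.06
T = 18.06 / 9.96 = 1.813253… → 1.813

1.813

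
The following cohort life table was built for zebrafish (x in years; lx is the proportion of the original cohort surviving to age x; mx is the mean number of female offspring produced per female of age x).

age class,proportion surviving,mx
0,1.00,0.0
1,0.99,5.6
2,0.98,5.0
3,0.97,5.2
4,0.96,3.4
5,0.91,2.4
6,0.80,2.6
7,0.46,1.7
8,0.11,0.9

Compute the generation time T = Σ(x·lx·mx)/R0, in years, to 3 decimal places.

3.063

lx·mx: 0, 5.544, 4.9, 5.044, 3.264, 2.184, 2.08, 0.782, 0.099 → R0 = 23.897
x·lx·mx: 0, 5.544, 9.8, 15.132, 13.056, 10.92, 12.48, 5.474, 0.792 → Σ = 73.198
T = 73.198 / 23.897 = 3.063062… → 3.063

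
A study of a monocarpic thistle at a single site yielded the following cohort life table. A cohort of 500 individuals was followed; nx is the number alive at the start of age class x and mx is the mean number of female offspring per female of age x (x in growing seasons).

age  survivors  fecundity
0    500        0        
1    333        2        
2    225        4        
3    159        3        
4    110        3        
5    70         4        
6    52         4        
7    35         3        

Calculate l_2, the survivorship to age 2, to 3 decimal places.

0.450

l_2 = n_2/n_0 = 225/500 = 0.45 → 0.450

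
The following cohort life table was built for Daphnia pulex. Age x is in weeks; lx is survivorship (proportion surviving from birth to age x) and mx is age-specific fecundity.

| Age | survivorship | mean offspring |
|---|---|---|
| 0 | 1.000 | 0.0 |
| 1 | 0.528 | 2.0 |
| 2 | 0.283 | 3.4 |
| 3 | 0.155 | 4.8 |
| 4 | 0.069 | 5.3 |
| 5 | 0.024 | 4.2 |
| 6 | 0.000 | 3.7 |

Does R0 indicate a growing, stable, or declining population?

R0 = Σ lx·mx = 0 + 1.056 + 0.9622 + 0.744 + 0.3657 + 0.1008 + 0 = 3.2287
R0 > 1, so the population is growing.

growing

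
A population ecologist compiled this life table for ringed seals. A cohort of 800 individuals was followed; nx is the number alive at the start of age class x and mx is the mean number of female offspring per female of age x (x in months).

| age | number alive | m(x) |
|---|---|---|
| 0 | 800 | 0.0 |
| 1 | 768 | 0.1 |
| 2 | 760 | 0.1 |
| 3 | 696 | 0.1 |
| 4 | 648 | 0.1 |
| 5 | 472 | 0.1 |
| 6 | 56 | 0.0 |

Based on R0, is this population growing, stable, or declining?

declining

lx = nx/n0 = nx/800: 1, 0.96, 0.95, 0.87, 0.81, 0.59, 0.07
R0 = Σ lx·mx = 0 + 0.096 + 0.095 + 0.087 + 0.081 + 0.059 + 0 = 0.418
R0 < 1, so the population is declining.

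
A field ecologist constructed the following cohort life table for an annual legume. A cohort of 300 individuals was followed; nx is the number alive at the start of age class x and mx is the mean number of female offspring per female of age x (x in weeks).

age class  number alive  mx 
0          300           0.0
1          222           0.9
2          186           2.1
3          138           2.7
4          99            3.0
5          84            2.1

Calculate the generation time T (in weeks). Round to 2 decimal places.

2.90

lx = nx/n0 = nx/300: 1, 0.74, 0.62, 0.46, 0.33, 0.28
lx·mx: 0, 0.666, 1.302, 1.242, 0.99, 0.588 → R0 = 4.788
x·lx·mx: 0, 0.666, 2.604, 3.726, 3.96, 2.94 → Σ = 13.896
T = 13.896 / 4.788 = 2.902256… → 2.90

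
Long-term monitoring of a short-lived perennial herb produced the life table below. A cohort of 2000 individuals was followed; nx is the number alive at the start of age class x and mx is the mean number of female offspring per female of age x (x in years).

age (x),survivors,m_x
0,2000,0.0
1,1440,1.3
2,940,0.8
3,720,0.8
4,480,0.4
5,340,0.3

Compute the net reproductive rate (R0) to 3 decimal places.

lx = nx/n0 = nx/2000: 1, 0.72, 0.47, 0.36, 0.24, 0.17
lx·mx by age: 0, 0.936, 0.376, 0.288, 0.096, 0.051
R0 = Σ lx·mx = 1.747 → 1.747

1.747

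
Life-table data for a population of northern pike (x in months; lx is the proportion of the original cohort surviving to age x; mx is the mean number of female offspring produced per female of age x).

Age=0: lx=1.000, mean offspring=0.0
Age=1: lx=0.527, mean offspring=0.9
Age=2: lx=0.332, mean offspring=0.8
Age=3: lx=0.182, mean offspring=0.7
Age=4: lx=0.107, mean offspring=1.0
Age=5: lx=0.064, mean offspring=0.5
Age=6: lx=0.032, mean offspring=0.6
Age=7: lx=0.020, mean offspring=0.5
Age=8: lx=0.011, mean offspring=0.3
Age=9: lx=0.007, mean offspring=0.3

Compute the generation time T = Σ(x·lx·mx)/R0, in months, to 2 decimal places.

2.12

lx·mx: 0, 0.4743, 0.2656, 0.1274, 0.107, 0.032, 0.0192, 0.01, 0.0033, 0.0021 → R0 = 1.0409
x·lx·mx: 0, 0.4743, 0.5312, 0.3822, 0.428, 0.16, 0.1152, 0.07, 0.0264, 0.0189 → Σ = 2.2062
T = 2.2062 / 1.0409 = 2.119512… → 2.12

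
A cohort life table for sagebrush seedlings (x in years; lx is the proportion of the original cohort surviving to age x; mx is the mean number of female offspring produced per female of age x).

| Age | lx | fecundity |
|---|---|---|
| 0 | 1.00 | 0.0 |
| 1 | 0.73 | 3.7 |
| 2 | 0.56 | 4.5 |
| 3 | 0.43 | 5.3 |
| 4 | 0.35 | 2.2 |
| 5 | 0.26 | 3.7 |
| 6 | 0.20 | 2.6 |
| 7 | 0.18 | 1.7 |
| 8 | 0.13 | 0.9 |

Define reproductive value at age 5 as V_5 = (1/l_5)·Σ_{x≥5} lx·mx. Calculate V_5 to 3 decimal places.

lx·mx for x ≥ 5: 0.962, 0.52, 0.306, 0.117 → sum = 1.905
V_5 = 1.905 / l_5 = 1.905 / 0.26 = 7.326923… → 7.327

7.327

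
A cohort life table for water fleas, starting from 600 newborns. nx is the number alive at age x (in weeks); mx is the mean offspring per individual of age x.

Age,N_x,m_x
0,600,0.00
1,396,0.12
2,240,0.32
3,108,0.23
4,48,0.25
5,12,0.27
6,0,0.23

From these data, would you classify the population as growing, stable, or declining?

lx = nx/n0 = nx/600: 1, 0.66, 0.4, 0.18, 0.08, 0.02, 0
R0 = Σ lx·mx = 0 + 0.0792 + 0.128 + 0.0414 + 0.02 + 0.0054 + 0 = 0.274
R0 < 1, so the population is declining.

declining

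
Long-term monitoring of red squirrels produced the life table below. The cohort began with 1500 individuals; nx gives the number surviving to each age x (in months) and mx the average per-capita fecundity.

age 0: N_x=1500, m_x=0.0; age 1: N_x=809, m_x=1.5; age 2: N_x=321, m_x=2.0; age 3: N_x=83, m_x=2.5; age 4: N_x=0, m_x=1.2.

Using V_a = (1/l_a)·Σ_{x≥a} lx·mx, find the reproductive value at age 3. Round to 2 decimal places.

lx = nx/n0 = nx/1500: 1, 0.53933…, 0.214, 0.05533…, 0
lx·mx for x ≥ 3: 0.138333…, 0 → sum = 0.138333…
V_3 = 0.138333… / l_3 = 0.138333… / 0.055333… = 2.5… → 2.50

2.50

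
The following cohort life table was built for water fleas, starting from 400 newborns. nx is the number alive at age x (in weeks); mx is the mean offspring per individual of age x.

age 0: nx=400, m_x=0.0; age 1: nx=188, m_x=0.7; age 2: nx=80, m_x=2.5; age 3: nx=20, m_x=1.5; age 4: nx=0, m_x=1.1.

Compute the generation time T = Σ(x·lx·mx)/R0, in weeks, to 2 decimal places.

lx = nx/n0 = nx/400: 1, 0.47, 0.2, 0.05, 0
lx·mx: 0, 0.329, 0.5, 0.075, 0 → R0 = 0.904
x·lx·mx: 0, 0.329, 1, 0.225, 0 → Σ = 1.554
T = 1.554 / 0.904 = 1.719027… → 1.72

1.72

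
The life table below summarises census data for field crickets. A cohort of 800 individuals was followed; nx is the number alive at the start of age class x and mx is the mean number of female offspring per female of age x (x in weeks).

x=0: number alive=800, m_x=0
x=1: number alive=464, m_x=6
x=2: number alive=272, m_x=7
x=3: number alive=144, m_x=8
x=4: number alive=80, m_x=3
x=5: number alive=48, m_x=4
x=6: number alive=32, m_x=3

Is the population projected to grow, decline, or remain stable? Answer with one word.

lx = nx/n0 = nx/800: 1, 0.58, 0.34, 0.18, 0.1, 0.06, 0.04
R0 = Σ lx·mx = 0 + 3.48 + 2.38 + 1.44 + 0.3 + 0.24 + 0.12 = 7.96
R0 > 1, so the population is growing.

growing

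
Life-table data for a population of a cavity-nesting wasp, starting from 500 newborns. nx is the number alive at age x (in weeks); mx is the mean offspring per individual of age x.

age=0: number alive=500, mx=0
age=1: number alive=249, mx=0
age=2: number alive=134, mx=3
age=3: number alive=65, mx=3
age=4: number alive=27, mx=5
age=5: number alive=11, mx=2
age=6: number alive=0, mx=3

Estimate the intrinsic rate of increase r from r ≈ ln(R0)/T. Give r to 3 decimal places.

lx = nx/n0 = nx/500: 1, 0.498, 0.268, 0.13, 0.054, 0.022, 0
R0 = Σ lx·mx = 0 + 0 + 0.804 + 0.39 + 0.27 + 0.044 + 0 = 1.508
Σ x·lx·mx = 4.078; T = 4.078/1.508 = 2.70424…
r ≈ ln(R0)/T = ln(1.508)/2.70424… = 0.1519… → 0.152

0.152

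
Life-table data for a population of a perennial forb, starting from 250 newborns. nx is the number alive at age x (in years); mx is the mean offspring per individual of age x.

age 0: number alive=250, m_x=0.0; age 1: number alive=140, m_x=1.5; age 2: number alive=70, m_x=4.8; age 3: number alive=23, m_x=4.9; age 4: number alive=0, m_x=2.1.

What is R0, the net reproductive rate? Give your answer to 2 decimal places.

lx = nx/n0 = nx/250: 1, 0.56, 0.28, 0.092, 0
lx·mx by age: 0, 0.84, 1.344, 0.4508, 0
R0 = Σ lx·mx = 2.6348 → 2.63

2.63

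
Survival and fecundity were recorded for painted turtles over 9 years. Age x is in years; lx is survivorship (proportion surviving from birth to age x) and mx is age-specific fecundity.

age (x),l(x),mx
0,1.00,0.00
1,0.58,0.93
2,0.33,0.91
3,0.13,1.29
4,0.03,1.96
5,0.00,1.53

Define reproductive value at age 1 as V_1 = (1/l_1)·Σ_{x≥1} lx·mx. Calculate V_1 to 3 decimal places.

1.838

lx·mx for x ≥ 1: 0.5394, 0.3003, 0.1677, 0.0588, 0 → sum = 1.0662
V_1 = 1.0662 / l_1 = 1.0662 / 0.58 = 1.838276… → 1.838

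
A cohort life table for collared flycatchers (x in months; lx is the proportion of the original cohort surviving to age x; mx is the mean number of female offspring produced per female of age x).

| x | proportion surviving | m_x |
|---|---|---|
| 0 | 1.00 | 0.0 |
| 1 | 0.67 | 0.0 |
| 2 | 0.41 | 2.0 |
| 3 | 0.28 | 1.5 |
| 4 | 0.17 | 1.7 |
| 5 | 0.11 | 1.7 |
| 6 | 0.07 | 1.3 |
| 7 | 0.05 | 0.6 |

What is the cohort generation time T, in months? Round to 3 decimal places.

3.128

lx·mx: 0, 0, 0.82, 0.42, 0.289, 0.187, 0.091, 0.03 → R0 = 1.837
x·lx·mx: 0, 0, 1.64, 1.26, 1.156, 0.935, 0.546, 0.21 → Σ = 5.747
T = 5.747 / 1.837 = 3.12847… → 3.128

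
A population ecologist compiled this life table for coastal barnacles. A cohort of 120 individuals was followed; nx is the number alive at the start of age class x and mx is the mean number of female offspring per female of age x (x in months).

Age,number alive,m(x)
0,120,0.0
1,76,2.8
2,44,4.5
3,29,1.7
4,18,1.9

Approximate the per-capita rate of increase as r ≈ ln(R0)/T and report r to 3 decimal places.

0.783

lx = nx/n0 = nx/120: 1, 0.63333…, 0.36667…, 0.24167…, 0.15
R0 = Σ lx·mx = 0 + 1.77333… + 1.65… + 0.41083… + 0.285 = 4.119167…
Σ x·lx·mx = 7.445833…; T = 7.445833…/4.119167… = 1.80761…
r ≈ ln(R0)/T = ln(4.119167…)/1.80761… = 0.78316… → 0.783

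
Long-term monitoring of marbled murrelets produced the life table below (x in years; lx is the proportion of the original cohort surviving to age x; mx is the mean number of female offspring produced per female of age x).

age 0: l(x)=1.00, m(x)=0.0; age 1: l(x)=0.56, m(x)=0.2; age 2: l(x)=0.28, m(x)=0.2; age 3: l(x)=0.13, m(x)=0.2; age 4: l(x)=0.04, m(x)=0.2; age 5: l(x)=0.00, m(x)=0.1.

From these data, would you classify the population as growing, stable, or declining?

R0 = Σ lx·mx = 0 + 0.112 + 0.056 + 0.026 + 0.008 + 0 = 0.202
R0 < 1, so the population is declining.

declining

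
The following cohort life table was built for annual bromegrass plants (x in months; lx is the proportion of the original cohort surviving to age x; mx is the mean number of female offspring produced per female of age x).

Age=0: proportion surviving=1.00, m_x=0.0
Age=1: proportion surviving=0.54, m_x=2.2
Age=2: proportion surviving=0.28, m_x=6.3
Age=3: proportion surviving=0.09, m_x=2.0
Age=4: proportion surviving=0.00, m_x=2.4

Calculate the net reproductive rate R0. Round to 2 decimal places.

lx·mx by age: 0, 1.188, 1.764, 0.18, 0
R0 = Σ lx·mx = 3.132 → 3.13

3.13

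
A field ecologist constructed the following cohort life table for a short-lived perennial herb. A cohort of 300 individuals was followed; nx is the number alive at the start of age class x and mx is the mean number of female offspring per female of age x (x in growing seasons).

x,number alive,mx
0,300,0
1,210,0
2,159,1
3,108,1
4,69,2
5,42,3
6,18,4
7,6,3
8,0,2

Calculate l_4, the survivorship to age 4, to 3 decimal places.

0.230

l_4 = n_4/n_0 = 69/300 = 0.23 → 0.230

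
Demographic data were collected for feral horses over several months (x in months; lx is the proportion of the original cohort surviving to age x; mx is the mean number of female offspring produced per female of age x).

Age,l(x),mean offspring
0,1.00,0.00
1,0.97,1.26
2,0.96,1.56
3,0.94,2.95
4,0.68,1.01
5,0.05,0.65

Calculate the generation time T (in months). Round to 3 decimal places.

lx·mx: 0, 1.2222, 1.4976, 2.773, 0.6868, 0.0325 → R0 = 6.2121
x·lx·mx: 0, 1.2222, 2.9952, 8.319, 2.7472, 0.1625 → Σ = 15.4461
T = 15.4461 / 6.2121 = 2.486454… → 2.486

2.486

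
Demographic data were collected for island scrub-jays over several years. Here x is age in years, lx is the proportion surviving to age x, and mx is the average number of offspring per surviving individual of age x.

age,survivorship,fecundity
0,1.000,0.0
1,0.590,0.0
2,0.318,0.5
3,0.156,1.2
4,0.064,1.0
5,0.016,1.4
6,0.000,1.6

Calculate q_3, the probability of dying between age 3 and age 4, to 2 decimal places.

0.59

q_3 = (l_3 − l_4) / l_3 = (0.156 − 0.064) / 0.156
     = 0.092 / 0.156 = 0.589744… → 0.59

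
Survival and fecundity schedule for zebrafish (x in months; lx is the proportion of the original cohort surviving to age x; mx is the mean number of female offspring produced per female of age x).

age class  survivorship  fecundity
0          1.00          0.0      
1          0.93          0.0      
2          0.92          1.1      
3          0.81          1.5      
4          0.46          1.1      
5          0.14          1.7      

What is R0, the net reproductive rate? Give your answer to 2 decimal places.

2.97

lx·mx by age: 0, 0, 1.012, 1.215, 0.506, 0.238
R0 = Σ lx·mx = 2.971 → 2.97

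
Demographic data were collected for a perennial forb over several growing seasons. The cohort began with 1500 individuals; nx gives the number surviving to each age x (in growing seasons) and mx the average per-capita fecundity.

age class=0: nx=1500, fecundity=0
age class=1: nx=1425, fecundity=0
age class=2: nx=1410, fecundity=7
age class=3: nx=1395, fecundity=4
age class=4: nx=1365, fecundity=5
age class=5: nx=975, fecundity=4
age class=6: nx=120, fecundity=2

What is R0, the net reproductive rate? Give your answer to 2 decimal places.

17.61

lx = nx/n0 = nx/1500: 1, 0.95, 0.94, 0.93, 0.91, 0.65, 0.08
lx·mx by age: 0, 0, 6.58, 3.72, 4.55, 2.6, 0.16
R0 = Σ lx·mx = 17.61 → 17.61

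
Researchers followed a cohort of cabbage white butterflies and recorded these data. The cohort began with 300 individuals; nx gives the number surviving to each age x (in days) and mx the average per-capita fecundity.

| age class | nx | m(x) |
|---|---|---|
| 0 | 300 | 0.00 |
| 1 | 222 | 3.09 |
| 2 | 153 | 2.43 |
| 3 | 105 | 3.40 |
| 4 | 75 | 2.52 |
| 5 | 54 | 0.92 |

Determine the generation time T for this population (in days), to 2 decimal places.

lx = nx/n0 = nx/300: 1, 0.74, 0.51, 0.35, 0.25, 0.18
lx·mx: 0, 2.2866, 1.2393, 1.19, 0.63, 0.1656 → R0 = 5.5115
x·lx·mx: 0, 2.2866, 2.4786, 3.57, 2.52, 0.828 → Σ = 11.6832
T = 11.6832 / 5.5115 = 2.119786… → 2.12

2.12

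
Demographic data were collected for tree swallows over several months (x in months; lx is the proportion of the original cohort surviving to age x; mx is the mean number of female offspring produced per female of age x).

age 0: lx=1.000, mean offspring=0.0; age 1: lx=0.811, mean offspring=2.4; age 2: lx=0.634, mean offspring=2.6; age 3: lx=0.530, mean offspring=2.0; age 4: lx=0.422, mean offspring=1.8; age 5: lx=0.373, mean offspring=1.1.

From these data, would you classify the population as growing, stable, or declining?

R0 = Σ lx·mx = 0 + 1.9464 + 1.6484 + 1.06 + 0.7596 + 0.4103 = 5.8247
R0 > 1, so the population is growing.

growing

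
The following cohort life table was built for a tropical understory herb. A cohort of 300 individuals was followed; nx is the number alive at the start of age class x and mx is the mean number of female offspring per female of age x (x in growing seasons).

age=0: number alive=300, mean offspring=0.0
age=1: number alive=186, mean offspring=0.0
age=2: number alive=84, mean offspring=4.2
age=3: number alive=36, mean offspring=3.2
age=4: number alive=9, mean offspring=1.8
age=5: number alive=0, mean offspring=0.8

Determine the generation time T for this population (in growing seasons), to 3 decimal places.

2.305

lx = nx/n0 = nx/300: 1, 0.62, 0.28, 0.12, 0.03, 0
lx·mx: 0, 0, 1.176, 0.384, 0.054, 0 → R0 = 1.614
x·lx·mx: 0, 0, 2.352, 1.152, 0.216, 0 → Σ = 3.72
T = 3.72 / 1.614 = 2.304833… → 2.305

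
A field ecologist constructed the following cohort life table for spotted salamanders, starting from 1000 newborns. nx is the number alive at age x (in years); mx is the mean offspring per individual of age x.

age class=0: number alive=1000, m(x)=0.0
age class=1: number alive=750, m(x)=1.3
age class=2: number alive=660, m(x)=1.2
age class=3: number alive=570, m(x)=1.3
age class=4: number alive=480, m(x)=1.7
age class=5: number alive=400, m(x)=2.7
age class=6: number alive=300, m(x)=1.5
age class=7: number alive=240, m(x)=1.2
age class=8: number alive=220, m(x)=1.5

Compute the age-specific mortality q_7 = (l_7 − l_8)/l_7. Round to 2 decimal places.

lx = nx/n0 = nx/1000: 1, 0.75, 0.66, 0.57, 0.48, 0.4, 0.3, 0.24, 0.22
q_7 = (l_7 − l_8) / l_7 = (0.24 − 0.22) / 0.24
     = 0.02 / 0.24 = 0.083333… → 0.08

0.08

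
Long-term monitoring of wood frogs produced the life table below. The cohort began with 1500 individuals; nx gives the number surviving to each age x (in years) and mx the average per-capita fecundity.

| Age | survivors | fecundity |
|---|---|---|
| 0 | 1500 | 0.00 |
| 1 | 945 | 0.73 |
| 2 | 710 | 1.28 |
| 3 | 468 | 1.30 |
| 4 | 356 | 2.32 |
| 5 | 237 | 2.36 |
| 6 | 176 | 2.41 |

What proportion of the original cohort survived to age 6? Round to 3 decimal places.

0.117

l_6 = n_6/n_0 = 176/1500 = 0.117333… → 0.117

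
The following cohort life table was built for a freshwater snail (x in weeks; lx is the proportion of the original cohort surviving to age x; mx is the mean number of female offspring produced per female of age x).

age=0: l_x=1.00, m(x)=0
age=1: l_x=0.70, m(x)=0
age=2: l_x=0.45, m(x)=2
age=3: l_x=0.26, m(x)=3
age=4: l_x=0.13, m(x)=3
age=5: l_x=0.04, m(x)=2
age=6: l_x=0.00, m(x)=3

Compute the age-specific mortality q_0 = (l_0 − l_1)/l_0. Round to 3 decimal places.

q_0 = (l_0 − l_1) / l_0 = (1 − 0.7) / 1
     = 0.3 / 1 = 0.3 → 0.300

0.300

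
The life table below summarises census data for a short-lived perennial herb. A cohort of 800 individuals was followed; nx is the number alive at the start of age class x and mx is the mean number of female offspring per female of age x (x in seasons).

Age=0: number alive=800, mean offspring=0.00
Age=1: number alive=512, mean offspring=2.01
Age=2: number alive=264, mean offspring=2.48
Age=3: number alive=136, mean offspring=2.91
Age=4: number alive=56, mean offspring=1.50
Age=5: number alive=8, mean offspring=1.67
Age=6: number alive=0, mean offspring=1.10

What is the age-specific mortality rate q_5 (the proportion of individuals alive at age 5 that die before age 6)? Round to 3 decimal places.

1.000

lx = nx/n0 = nx/800: 1, 0.64, 0.33, 0.17, 0.07, 0.01, 0
q_5 = (l_5 − l_6) / l_5 = (0.01 − 0) / 0.01
     = 0.01 / 0.01 = 1 → 1.000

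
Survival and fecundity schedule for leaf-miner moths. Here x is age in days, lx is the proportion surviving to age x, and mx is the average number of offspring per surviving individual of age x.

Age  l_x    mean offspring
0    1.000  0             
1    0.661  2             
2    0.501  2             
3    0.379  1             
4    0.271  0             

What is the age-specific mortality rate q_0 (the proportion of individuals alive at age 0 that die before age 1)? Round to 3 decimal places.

0.339

q_0 = (l_0 − l_1) / l_0 = (1 − 0.661) / 1
     = 0.339 / 1 = 0.339 → 0.339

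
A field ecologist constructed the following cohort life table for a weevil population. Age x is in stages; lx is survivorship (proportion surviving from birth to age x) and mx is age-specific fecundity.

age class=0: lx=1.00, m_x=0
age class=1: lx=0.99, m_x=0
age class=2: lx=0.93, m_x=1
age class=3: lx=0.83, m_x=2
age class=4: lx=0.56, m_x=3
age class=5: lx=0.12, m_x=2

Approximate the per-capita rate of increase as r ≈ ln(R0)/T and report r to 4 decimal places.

R0 = Σ lx·mx = 0 + 0 + 0.93 + 1.66 + 1.68 + 0.24 = 4.51
Σ x·lx·mx = 14.76; T = 14.76/4.51 = 3.27273…
r ≈ ln(R0)/T = ln(4.51)/3.27273… = 0.460257… → 0.4603

0.4603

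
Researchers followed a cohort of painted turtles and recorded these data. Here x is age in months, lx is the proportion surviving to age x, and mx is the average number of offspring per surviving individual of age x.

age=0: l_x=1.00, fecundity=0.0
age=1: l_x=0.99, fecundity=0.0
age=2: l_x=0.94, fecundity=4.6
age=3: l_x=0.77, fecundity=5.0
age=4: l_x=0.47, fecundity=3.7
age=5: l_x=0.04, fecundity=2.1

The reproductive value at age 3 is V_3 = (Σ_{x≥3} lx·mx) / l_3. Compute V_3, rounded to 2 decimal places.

7.37

lx·mx for x ≥ 3: 3.85, 1.739, 0.084 → sum = 5.673
V_3 = 5.673 / l_3 = 5.673 / 0.77 = 7.367532… → 7.37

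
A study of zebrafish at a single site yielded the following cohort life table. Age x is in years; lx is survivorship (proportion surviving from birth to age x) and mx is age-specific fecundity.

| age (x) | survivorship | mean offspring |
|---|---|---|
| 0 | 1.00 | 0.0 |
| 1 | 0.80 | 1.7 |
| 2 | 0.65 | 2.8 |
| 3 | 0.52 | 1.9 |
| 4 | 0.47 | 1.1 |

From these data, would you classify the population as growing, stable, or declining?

growing

R0 = Σ lx·mx = 0 + 1.36 + 1.82 + 0.988 + 0.517 = 4.685
R0 > 1, so the population is growing.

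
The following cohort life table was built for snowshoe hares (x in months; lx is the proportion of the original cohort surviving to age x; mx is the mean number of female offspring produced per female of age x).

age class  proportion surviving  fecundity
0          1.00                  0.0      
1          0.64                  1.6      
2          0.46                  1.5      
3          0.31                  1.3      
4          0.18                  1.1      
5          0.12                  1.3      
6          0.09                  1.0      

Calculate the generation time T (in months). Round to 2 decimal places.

2.24

lx·mx: 0, 1.024, 0.69, 0.403, 0.198, 0.156, 0.09 → R0 = 2.561
x·lx·mx: 0, 1.024, 1.38, 1.209, 0.792, 0.78, 0.54 → Σ = 5.725
T = 5.725 / 2.561 = 2.235455… → 2.24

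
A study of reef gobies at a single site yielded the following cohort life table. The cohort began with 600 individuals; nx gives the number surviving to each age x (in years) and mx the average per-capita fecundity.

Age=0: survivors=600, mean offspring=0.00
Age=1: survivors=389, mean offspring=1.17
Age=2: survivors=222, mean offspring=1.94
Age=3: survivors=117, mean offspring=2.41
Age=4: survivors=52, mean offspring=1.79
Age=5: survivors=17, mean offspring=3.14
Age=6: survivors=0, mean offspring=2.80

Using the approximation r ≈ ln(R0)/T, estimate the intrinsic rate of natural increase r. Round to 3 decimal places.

0.368

lx = nx/n0 = nx/600: 1, 0.64833…, 0.37, 0.195, 0.08667…, 0.02833…, 0
R0 = Σ lx·mx = 0 + 0.75855… + 0.7178 + 0.46995 + 0.15513… + 0.08897… + 0 = 2.1904…
Σ x·lx·mx = 4.669367…; T = 4.669367…/2.1904… = 2.13174…
r ≈ ln(R0)/T = ln(2.1904…)/2.13174… = 0.36781… → 0.368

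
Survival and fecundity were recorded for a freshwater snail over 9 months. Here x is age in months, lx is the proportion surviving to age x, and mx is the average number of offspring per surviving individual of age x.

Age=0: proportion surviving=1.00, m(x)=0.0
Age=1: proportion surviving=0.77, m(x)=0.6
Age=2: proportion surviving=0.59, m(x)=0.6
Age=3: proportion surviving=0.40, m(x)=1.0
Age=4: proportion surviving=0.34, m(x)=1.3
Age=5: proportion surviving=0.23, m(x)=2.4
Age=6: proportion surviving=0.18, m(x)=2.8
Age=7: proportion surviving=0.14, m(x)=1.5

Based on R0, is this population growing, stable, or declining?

R0 = Σ lx·mx = 0 + 0.462 + 0.354 + 0.4 + 0.442 + 0.552 + 0.504 + 0.21 = 2.924
R0 > 1, so the population is growing.

growing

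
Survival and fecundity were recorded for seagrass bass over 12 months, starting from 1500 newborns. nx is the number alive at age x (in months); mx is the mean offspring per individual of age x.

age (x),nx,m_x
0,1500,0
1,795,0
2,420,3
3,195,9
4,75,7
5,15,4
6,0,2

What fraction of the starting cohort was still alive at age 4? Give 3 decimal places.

0.050

l_4 = n_4/n_0 = 75/1500 = 0.05 → 0.050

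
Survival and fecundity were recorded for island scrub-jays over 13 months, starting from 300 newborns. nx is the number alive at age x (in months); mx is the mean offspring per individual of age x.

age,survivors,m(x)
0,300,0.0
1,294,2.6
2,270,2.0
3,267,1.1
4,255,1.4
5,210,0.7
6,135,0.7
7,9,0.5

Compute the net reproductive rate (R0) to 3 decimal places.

lx = nx/n0 = nx/300: 1, 0.98, 0.9, 0.89, 0.85, 0.7, 0.45, 0.03
lx·mx by age: 0, 2.548, 1.8, 0.979, 1.19, 0.49, 0.315, 0.015
R0 = Σ lx·mx = 7.337 → 7.337

7.337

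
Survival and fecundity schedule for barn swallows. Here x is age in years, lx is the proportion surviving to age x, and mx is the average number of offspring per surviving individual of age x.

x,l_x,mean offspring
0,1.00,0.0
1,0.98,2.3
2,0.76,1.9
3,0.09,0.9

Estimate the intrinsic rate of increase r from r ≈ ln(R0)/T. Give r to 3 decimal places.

0.933

R0 = Σ lx·mx = 0 + 2.254 + 1.444 + 0.081 = 3.779
Σ x·lx·mx = 5.385; T = 5.385/3.779 = 1.42498…
r ≈ ln(R0)/T = ln(3.779)/1.42498… = 0.93297… → 0.933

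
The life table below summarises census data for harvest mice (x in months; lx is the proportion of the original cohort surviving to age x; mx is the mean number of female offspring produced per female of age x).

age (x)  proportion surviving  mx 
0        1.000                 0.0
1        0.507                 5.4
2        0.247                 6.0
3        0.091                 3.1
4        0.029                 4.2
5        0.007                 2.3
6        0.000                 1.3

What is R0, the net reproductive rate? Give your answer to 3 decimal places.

4.640

lx·mx by age: 0, 2.7378, 1.482, 0.2821, 0.1218, 0.0161, 0
R0 = Σ lx·mx = 4.6398 → 4.640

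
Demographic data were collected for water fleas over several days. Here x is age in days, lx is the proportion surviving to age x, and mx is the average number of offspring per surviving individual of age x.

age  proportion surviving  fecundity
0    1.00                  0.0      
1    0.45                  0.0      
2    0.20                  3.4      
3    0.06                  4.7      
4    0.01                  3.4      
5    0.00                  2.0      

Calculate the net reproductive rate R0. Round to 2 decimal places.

lx·mx by age: 0, 0, 0.68, 0.282, 0.034, 0
R0 = Σ lx·mx = 0.996 → 1.00

1.00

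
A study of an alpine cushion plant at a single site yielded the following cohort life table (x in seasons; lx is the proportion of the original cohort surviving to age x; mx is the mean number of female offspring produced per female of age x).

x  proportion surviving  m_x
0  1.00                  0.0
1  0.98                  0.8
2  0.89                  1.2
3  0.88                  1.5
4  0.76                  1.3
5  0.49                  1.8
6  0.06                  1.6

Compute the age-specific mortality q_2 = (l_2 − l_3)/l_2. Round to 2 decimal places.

0.01

q_2 = (l_2 − l_3) / l_2 = (0.89 − 0.88) / 0.89
     = 0.01 / 0.89 = 0.011236… → 0.01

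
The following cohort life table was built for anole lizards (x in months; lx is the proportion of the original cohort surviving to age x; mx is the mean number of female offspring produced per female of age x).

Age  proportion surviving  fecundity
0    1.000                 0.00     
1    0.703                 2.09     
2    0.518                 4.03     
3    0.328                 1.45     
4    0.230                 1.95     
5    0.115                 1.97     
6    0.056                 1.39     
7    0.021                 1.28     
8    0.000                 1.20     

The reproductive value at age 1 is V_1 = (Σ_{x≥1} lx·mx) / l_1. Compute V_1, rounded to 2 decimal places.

lx·mx for x ≥ 1: 1.46927, 2.08754, 0.4756, 0.4485, 0.22655, 0.07784, 0.02688, 0 → sum = 4.81218
V_1 = 4.81218 / l_1 = 4.81218 / 0.703 = 6.845206… → 6.85

6.85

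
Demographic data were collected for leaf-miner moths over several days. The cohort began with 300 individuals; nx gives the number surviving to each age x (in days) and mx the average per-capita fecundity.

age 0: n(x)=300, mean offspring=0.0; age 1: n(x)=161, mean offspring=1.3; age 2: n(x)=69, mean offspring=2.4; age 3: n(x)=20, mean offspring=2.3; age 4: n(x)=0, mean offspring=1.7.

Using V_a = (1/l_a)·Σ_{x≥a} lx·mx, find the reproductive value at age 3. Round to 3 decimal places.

2.300

lx = nx/n0 = nx/300: 1, 0.53667…, 0.23, 0.06667…, 0
lx·mx for x ≥ 3: 0.153333…, 0 → sum = 0.153333…
V_3 = 0.153333… / l_3 = 0.153333… / 0.066667… = 2.3… → 2.300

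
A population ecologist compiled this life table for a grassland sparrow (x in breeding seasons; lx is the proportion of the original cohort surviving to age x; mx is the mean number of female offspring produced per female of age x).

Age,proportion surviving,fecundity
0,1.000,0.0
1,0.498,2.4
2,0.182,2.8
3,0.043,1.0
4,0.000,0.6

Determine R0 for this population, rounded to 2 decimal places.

1.75

lx·mx by age: 0, 1.1952, 0.5096, 0.043, 0
R0 = Σ lx·mx = 1.7478 → 1.75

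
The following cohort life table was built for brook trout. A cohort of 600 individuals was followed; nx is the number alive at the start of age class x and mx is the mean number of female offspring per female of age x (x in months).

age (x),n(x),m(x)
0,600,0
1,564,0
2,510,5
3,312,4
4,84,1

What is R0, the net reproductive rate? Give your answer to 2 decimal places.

6.47

lx = nx/n0 = nx/600: 1, 0.94, 0.85, 0.52, 0.14
lx·mx by age: 0, 0, 4.25, 2.08, 0.14
R0 = Σ lx·mx = 6.47 → 6.47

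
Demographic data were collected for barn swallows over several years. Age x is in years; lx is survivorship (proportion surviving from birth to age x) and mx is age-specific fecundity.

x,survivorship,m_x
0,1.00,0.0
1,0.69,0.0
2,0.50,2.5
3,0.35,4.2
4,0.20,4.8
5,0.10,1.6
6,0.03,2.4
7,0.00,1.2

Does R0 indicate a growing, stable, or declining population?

R0 = Σ lx·mx = 0 + 0 + 1.25 + 1.47 + 0.96 + 0.16 + 0.072 + 0 = 3.912
R0 > 1, so the population is growing.

growing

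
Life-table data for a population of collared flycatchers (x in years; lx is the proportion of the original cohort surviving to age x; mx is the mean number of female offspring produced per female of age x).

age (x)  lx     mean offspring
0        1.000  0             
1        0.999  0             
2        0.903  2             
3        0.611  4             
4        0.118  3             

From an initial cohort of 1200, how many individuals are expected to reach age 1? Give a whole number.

Expected survivors = N0 · l_1 = 1200 × 0.999 = 1198.8 → 1199

1199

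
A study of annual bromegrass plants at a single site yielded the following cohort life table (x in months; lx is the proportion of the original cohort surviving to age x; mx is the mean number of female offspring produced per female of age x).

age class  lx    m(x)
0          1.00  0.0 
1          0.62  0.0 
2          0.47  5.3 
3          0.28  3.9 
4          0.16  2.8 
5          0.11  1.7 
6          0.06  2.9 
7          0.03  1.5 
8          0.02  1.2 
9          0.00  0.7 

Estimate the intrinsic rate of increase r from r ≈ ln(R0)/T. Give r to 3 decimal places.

R0 = Σ lx·mx = 0 + 0 + 2.491 + 1.092 + 0.448 + 0.187 + 0.174 + 0.045 + 0.024 + 0 = 4.461
Σ x·lx·mx = 12.536; T = 12.536/4.461 = 2.81013…
r ≈ ln(R0)/T = ln(4.461)/2.81013… = 0.53214… → 0.532

0.532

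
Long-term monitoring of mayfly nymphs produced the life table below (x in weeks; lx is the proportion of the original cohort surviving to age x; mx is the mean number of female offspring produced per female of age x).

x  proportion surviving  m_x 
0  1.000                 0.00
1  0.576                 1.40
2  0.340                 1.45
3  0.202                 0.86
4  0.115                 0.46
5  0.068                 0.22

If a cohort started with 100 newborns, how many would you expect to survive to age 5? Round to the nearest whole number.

Expected survivors = N0 · l_5 = 100 × 0.068 = 6.8 → 7

7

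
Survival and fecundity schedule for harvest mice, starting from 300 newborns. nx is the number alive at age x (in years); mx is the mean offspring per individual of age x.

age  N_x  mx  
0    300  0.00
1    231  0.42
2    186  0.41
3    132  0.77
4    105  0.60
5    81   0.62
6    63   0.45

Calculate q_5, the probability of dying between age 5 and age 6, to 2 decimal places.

lx = nx/n0 = nx/300: 1, 0.77, 0.62, 0.44, 0.35, 0.27, 0.21
q_5 = (l_5 − l_6) / l_5 = (0.27 − 0.21) / 0.27
     = 0.06 / 0.27 = 0.222222… → 0.22

0.22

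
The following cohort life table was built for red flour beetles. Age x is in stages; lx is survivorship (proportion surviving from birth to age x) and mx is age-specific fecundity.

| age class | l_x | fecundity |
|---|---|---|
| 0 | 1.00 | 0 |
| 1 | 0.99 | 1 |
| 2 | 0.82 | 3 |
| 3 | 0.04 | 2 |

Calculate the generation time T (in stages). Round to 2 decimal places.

lx·mx: 0, 0.99, 2.46, 0.08 → R0 = 3.53
x·lx·mx: 0, 0.99, 4.92, 0.24 → Σ = 6.15
T = 6.15 / 3.53 = 1.74221… → 1.74

1.74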